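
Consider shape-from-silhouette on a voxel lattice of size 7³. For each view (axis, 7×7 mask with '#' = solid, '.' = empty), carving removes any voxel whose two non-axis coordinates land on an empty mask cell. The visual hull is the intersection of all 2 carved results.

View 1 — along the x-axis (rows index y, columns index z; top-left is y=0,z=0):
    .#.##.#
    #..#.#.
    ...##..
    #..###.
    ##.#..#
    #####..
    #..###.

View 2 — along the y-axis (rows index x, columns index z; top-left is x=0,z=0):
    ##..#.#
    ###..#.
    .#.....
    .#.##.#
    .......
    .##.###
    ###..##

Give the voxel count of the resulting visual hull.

full grid |V| = 343
after view 1 [x-axis, 26 of 49 cells solid] → remaining = 182
after view 2 [y-axis, 23 of 49 cells solid] → remaining = 75

75 voxels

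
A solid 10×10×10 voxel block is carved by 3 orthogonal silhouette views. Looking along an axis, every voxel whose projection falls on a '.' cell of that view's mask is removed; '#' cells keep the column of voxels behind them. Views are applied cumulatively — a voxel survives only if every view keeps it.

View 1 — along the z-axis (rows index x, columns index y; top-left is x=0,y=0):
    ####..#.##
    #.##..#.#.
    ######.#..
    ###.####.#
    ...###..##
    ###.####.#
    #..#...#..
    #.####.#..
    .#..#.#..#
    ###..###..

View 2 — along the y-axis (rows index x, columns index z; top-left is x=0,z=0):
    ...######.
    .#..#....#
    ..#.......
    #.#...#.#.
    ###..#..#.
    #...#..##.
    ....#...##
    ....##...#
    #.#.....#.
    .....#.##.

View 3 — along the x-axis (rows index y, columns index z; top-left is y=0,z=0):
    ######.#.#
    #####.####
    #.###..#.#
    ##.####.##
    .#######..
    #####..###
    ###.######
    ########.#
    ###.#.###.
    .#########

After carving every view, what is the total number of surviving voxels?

full grid |V| = 1000
[1] z-view keeps 59 columns → grid now 590
[2] y-view keeps 35 columns → grid now 210
[3] x-view keeps 80 columns → grid now 162

voxel count = 162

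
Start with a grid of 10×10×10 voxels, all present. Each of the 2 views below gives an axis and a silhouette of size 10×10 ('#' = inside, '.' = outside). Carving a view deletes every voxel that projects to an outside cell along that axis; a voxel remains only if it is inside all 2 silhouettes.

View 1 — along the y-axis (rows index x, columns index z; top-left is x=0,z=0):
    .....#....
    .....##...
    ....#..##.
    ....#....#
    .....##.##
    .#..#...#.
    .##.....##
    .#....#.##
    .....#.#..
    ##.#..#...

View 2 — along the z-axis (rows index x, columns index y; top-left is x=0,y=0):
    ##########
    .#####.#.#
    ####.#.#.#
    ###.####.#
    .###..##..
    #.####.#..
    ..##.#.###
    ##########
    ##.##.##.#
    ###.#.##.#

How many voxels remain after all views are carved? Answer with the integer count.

205 voxels

initial block: 10^3 = 1000
V1 y: intersect with XZ mask (29 set) -- 290 left
V2 z: intersect with XY mask (73 set) -- 205 left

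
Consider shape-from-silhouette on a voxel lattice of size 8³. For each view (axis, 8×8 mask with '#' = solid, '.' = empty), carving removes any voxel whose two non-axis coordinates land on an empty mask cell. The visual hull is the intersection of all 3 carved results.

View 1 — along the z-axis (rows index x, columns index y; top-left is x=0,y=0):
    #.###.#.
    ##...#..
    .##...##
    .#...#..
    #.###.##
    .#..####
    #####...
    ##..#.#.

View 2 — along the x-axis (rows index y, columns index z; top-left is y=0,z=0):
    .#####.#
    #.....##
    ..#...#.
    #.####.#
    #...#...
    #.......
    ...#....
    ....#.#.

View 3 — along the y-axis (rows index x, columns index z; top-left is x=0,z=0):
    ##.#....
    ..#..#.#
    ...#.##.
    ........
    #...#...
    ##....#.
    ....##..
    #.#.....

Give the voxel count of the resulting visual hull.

initial block: 8^3 = 512
[1] z-view keeps 34 columns → grid now 272
[2] x-view keeps 23 columns → grid now 98
[3] y-view keeps 18 columns → grid now 33

remaining voxels: 33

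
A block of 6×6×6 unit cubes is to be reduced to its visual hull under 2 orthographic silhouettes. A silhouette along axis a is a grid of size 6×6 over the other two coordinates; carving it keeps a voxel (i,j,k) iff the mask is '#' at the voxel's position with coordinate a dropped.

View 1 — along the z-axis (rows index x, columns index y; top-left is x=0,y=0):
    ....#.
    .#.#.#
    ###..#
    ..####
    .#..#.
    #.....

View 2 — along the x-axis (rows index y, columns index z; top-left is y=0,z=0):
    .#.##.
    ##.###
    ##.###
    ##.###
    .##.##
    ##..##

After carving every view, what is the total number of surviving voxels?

start: 6×6×6 = 216 voxels
  1. axis=2 (XY plane), |mask|=15  ⇒  voxels=90
  2. axis=0 (YZ plane), |mask|=26  ⇒  voxels=65

voxel count = 65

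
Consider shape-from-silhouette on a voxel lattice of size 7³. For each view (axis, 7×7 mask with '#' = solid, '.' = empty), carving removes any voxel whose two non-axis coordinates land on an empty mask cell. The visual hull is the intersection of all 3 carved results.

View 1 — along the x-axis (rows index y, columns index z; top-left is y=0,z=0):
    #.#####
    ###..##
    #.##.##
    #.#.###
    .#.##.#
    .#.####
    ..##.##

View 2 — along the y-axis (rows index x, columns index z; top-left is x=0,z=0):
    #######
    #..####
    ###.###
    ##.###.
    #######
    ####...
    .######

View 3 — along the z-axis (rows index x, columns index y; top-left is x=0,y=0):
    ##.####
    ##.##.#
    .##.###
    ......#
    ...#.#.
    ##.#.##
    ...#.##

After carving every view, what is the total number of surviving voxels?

full grid |V| = 343
after view 1 [x-axis, 34 of 49 cells solid] → remaining = 238
after view 2 [y-axis, 40 of 49 cells solid] → remaining = 192
after view 3 [z-axis, 27 of 49 cells solid] → remaining = 103

voxel count = 103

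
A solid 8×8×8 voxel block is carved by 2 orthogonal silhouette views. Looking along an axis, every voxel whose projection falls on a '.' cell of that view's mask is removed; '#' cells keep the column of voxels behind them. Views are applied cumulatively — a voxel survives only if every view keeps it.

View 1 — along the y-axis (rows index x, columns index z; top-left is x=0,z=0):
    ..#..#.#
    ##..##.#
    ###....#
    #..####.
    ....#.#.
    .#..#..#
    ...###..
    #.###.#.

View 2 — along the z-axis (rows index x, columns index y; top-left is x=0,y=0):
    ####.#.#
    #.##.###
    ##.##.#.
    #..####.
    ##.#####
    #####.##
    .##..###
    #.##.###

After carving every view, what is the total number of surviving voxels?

voxel count = 173

start: 8×8×8 = 512 voxels
step 1: project along y, AND mask (30/64) → |grid| = 240
step 2: project along z, AND mask (47/64) → |grid| = 173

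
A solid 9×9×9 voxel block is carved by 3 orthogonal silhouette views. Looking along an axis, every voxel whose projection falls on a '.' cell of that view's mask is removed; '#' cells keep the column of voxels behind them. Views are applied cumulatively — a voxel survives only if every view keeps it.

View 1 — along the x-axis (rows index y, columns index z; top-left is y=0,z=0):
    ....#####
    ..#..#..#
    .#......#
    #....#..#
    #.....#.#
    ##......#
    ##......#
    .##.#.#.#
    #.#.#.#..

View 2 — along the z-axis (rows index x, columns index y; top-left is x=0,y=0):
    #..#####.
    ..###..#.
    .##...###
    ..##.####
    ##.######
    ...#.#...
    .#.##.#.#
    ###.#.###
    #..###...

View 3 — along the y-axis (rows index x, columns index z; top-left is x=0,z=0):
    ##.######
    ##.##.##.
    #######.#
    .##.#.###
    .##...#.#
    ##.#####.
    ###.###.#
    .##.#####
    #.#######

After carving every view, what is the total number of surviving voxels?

remaining voxels: 132

start: 9×9×9 = 729 voxels
after view 1 [x-axis, 31 of 81 cells solid] → remaining = 279
after view 2 [z-axis, 47 of 81 cells solid] → remaining = 162
after view 3 [y-axis, 61 of 81 cells solid] → remaining = 132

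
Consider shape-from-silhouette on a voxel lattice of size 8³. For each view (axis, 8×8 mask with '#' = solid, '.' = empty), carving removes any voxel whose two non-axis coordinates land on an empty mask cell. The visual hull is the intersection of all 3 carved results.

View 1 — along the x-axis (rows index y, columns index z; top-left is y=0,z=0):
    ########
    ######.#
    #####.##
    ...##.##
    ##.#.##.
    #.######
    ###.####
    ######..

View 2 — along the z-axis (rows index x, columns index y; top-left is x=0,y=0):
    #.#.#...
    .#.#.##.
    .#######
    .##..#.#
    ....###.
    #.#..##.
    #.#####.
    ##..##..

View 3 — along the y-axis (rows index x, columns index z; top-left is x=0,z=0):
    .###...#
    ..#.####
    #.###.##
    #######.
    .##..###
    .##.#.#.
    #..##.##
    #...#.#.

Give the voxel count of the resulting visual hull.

voxel count = 147

start: 8×8×8 = 512 voxels
[1] x-view keeps 51 columns → grid now 408
[2] z-view keeps 35 columns → grid now 228
[3] y-view keeps 39 columns → grid now 147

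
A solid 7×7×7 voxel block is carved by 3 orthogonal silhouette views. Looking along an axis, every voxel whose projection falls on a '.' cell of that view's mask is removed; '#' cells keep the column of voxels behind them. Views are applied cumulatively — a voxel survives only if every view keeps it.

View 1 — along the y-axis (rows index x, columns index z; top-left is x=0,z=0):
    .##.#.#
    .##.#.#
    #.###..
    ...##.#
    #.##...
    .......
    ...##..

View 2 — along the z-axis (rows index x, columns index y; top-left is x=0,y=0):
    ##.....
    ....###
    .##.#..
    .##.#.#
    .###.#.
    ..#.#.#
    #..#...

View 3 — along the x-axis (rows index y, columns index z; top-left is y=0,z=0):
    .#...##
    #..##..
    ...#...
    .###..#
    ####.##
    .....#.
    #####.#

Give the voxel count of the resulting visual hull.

initial block: 7^3 = 343
after view 1 [y-axis, 20 of 49 cells solid] → remaining = 140
after view 2 [z-axis, 21 of 49 cells solid] → remaining = 60
after view 3 [x-axis, 24 of 49 cells solid] → remaining = 31

remaining voxels: 31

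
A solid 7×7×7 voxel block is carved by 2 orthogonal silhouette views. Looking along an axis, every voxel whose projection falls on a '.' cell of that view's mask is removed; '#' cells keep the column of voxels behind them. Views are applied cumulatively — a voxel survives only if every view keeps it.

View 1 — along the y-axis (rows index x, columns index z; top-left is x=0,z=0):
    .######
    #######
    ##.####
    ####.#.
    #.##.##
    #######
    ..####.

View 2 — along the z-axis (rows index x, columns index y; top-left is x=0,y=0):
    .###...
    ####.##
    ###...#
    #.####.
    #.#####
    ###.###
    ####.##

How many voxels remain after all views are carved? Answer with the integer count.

start: 7×7×7 = 343 voxels
step 1: project along y, AND mask (40/49) → |grid| = 280
step 2: project along z, AND mask (36/49) → |grid| = 205

remaining voxels: 205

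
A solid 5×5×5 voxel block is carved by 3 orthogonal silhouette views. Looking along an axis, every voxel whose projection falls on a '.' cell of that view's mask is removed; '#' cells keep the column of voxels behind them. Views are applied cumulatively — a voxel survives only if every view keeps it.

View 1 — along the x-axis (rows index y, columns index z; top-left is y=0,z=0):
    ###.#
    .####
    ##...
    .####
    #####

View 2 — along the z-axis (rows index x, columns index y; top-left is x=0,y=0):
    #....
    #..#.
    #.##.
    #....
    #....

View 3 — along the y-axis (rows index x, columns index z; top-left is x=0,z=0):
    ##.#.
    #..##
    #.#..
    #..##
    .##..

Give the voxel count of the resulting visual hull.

full grid |V| = 125
carve view 1 (along x, YZ-mask fill 19/25): 95 voxels remain
carve view 2 (along z, XY-mask fill 8/25): 30 voxels remain
carve view 3 (along y, XZ-mask fill 13/25): 14 voxels remain

14 voxels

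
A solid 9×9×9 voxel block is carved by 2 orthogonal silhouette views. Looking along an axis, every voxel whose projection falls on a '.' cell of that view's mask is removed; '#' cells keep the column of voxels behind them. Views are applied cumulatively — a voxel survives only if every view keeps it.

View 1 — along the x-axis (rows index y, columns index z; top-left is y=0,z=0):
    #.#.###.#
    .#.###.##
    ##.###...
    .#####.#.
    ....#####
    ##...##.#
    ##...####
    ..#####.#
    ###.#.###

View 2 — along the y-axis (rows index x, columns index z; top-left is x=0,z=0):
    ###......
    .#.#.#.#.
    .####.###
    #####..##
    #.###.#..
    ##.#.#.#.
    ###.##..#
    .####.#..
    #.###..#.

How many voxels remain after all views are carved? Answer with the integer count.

|visual hull| = 258

before carving: 729 voxels (9×9×9)
V1 x: intersect with YZ mask (52 set) -- 468 left
V2 y: intersect with XZ mask (47 set) -- 258 left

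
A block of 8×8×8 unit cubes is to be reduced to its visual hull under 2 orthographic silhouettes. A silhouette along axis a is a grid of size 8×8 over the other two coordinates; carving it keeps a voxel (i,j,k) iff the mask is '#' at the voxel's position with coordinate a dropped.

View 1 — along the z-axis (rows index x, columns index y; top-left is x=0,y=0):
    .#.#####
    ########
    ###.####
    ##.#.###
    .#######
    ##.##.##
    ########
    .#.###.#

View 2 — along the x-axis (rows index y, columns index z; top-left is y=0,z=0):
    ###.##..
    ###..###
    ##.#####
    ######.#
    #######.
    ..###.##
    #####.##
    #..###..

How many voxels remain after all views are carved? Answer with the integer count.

remaining voxels: 315

initial block: 8^3 = 512
step 1: project along z, AND mask (53/64) → |grid| = 424
step 2: project along x, AND mask (48/64) → |grid| = 315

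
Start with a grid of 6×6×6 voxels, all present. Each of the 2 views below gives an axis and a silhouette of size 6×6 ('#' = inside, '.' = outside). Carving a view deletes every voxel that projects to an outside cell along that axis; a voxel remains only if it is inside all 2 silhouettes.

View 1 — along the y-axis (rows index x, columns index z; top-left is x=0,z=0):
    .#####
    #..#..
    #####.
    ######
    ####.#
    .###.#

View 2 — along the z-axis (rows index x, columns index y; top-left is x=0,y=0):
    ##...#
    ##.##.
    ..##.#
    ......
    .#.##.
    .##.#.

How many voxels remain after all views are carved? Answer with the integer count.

remaining voxels: 65

start: 6×6×6 = 216 voxels
after view 1 [y-axis, 27 of 36 cells solid] → remaining = 162
after view 2 [z-axis, 16 of 36 cells solid] → remaining = 65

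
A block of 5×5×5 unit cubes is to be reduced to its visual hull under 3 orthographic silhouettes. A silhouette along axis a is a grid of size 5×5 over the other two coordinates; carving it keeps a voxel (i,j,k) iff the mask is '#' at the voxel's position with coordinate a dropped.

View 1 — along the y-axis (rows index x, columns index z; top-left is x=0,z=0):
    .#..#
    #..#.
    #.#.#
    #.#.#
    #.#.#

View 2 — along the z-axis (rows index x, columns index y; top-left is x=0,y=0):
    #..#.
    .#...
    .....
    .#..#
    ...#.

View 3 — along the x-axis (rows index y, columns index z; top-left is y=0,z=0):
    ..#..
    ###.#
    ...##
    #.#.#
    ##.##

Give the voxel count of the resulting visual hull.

before carving: 125 voxels (5×5×5)
step 1: project along y, AND mask (13/25) → |grid| = 65
step 2: project along z, AND mask (6/25) → |grid| = 15
step 3: project along x, AND mask (14/25) → |grid| = 10

|visual hull| = 10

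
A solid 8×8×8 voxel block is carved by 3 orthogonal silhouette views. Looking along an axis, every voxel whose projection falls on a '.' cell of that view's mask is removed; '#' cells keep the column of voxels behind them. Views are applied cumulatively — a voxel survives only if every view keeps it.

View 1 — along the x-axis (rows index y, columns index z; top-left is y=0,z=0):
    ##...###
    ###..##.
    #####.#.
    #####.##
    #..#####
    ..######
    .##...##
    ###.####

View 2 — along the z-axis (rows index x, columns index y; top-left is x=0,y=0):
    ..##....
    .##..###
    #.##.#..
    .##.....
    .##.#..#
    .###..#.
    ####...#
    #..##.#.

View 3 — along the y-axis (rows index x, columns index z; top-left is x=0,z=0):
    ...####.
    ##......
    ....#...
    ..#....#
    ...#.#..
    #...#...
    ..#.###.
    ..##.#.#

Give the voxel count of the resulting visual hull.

|visual hull| = 53

before carving: 512 voxels (8×8×8)
V1 x: intersect with YZ mask (46 set) -- 368 left
V2 z: intersect with XY mask (30 set) -- 174 left
V3 y: intersect with XZ mask (21 set) -- 53 left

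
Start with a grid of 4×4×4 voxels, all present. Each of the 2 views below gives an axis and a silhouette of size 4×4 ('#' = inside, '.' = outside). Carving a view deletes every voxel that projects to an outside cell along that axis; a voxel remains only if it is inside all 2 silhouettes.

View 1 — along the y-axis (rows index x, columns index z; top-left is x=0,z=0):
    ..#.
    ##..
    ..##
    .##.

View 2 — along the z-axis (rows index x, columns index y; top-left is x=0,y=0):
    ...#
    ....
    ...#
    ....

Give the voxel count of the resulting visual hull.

voxel count = 3

initial block: 4^3 = 64
V1 y: intersect with XZ mask (7 set) -- 28 left
V2 z: intersect with XY mask (2 set) -- 3 left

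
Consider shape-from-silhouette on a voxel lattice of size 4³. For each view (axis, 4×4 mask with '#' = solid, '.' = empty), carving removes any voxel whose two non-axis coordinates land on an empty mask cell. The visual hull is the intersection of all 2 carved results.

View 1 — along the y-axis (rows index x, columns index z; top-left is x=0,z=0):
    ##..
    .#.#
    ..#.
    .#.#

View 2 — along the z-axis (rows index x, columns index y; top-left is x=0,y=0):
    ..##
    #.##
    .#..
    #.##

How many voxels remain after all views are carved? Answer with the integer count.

start: 4×4×4 = 64 voxels
[1] y-view keeps 7 columns → grid now 28
[2] z-view keeps 9 columns → grid now 17

|visual hull| = 17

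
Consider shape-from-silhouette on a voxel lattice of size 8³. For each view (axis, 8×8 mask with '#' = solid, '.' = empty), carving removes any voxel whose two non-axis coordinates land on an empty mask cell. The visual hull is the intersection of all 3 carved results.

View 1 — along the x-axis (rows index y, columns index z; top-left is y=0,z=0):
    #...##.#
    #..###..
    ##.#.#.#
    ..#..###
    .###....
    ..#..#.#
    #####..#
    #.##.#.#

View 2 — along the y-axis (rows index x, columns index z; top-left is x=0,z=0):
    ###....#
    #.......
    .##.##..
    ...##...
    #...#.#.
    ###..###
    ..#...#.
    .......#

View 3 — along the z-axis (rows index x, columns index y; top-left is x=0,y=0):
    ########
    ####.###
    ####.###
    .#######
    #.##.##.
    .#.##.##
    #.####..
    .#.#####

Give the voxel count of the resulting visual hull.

voxel count = 76

initial block: 8^3 = 512
[1] x-view keeps 34 columns → grid now 272
[2] y-view keeps 23 columns → grid now 96
[3] z-view keeps 50 columns → grid now 76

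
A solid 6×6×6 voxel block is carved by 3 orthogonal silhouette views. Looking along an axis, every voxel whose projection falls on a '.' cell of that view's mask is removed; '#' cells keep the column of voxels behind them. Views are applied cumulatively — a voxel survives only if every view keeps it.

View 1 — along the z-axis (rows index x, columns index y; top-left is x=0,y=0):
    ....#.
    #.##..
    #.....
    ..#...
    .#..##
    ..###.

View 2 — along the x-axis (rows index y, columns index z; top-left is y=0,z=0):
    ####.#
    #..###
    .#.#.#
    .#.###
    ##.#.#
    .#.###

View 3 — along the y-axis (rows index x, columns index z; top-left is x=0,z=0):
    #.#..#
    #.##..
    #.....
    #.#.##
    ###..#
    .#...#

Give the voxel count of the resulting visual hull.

|visual hull| = 22

initial block: 6^3 = 216
  1. axis=2 (XY plane), |mask|=12  ⇒  voxels=72
  2. axis=0 (YZ plane), |mask|=24  ⇒  voxels=47
  3. axis=1 (XZ plane), |mask|=17  ⇒  voxels=22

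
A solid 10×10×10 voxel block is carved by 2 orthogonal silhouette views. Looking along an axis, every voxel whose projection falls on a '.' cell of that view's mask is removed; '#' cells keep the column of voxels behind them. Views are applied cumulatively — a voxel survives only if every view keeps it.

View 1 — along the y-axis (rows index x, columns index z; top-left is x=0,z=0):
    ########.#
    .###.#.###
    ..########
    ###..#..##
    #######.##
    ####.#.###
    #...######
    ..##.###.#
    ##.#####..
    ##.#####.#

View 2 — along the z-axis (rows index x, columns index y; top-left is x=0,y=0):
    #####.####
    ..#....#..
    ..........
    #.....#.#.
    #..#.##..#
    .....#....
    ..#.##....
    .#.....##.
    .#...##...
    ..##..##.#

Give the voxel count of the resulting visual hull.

full grid |V| = 1000
carve view 1 (along y, XZ-mask fill 75/100): 750 voxels remain
carve view 2 (along z, XY-mask fill 34/100): 266 voxels remain

266 voxels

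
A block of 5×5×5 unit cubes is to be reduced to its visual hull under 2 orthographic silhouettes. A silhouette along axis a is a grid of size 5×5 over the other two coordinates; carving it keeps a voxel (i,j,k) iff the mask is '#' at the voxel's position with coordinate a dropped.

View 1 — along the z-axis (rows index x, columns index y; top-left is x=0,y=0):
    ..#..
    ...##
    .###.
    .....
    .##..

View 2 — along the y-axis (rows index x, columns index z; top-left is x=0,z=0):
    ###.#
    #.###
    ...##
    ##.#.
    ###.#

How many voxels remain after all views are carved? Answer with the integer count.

full grid |V| = 125
step 1: project along z, AND mask (8/25) → |grid| = 40
step 2: project along y, AND mask (17/25) → |grid| = 26

voxel count = 26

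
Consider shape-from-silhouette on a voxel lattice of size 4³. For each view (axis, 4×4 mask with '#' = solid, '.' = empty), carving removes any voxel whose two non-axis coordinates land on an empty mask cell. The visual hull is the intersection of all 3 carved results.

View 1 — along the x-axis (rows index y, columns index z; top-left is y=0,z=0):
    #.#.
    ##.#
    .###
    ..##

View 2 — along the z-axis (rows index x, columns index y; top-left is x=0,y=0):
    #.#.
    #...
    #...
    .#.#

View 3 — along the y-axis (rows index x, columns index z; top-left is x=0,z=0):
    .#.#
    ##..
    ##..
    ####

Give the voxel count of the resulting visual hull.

full grid |V| = 64
step 1: project along x, AND mask (10/16) → |grid| = 40
step 2: project along z, AND mask (6/16) → |grid| = 14
step 3: project along y, AND mask (10/16) → |grid| = 9

9 voxels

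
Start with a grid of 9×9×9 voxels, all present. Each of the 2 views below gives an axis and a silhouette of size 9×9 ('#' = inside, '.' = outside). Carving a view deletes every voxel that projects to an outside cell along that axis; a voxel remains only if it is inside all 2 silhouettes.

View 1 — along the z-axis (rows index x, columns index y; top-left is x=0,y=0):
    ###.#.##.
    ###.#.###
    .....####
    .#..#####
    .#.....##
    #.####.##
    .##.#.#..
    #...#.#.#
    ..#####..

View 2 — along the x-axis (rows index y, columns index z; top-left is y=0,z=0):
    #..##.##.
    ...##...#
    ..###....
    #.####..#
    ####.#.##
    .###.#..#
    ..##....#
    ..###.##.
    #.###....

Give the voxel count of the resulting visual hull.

start: 9×9×9 = 729 voxels
carve view 1 (along z, XY-mask fill 46/81): 414 voxels remain
carve view 2 (along x, YZ-mask fill 41/81): 206 voxels remain

voxel count = 206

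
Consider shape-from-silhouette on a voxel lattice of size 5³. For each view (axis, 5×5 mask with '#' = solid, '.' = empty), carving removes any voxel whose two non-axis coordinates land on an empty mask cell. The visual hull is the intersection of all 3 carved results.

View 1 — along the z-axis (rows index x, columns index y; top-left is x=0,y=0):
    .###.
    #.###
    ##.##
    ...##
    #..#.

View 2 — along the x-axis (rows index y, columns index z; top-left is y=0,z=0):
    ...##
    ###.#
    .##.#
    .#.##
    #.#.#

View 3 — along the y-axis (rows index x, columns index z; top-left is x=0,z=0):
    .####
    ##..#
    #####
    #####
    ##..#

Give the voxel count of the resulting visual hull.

initial block: 5^3 = 125
step 1: project along z, AND mask (15/25) → |grid| = 75
step 2: project along x, AND mask (15/25) → |grid| = 44
step 3: project along y, AND mask (20/25) → |grid| = 37

voxel count = 37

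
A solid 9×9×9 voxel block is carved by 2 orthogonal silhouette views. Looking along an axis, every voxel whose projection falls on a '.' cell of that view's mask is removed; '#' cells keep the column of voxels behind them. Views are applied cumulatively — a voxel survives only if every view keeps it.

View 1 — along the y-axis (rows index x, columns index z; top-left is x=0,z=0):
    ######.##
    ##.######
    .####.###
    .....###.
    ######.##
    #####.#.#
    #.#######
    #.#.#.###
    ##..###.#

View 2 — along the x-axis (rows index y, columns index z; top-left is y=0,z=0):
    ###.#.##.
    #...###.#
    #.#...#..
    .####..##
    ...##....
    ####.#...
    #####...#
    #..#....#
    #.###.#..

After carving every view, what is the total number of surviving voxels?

full grid |V| = 729
step 1: project along y, AND mask (61/81) → |grid| = 549
step 2: project along x, AND mask (41/81) → |grid| = 279

279 voxels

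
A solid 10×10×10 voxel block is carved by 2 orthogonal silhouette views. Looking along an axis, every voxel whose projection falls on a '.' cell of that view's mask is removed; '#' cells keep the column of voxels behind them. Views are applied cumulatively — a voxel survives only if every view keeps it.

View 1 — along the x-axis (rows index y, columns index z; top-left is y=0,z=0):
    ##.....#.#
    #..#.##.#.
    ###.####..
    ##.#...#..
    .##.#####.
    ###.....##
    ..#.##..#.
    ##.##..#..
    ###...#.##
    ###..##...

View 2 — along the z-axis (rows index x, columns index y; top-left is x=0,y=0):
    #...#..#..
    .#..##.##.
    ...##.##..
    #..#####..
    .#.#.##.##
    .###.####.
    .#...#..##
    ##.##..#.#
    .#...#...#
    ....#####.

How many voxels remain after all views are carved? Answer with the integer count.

voxel count = 251

start: 10×10×10 = 1000 voxels
after view 1 [x-axis, 52 of 100 cells solid] → remaining = 520
after view 2 [z-axis, 49 of 100 cells solid] → remaining = 251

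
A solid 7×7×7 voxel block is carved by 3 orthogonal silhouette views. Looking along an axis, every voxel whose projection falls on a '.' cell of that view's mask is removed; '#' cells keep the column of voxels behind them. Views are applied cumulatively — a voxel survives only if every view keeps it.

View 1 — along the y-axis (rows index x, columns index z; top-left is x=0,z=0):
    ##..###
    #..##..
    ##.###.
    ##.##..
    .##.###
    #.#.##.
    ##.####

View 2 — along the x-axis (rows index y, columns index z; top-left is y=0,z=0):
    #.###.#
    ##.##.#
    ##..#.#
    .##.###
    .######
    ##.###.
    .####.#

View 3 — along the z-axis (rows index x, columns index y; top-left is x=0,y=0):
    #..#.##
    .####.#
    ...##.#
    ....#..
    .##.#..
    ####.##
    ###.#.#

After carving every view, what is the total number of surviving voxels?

initial block: 7^3 = 343
[1] y-view keeps 32 columns → grid now 224
[2] x-view keeps 35 columns → grid now 164
[3] z-view keeps 27 columns → grid now 85

85 voxels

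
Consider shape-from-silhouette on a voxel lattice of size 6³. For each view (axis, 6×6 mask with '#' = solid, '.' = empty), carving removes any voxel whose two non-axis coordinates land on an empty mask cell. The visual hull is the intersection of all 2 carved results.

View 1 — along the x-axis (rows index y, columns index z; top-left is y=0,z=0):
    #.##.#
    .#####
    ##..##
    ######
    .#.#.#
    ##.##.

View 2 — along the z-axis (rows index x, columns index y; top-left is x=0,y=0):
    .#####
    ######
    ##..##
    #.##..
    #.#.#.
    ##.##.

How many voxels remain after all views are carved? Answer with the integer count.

voxel count = 107

initial block: 6^3 = 216
after view 1 [x-axis, 26 of 36 cells solid] → remaining = 156
after view 2 [z-axis, 25 of 36 cells solid] → remaining = 107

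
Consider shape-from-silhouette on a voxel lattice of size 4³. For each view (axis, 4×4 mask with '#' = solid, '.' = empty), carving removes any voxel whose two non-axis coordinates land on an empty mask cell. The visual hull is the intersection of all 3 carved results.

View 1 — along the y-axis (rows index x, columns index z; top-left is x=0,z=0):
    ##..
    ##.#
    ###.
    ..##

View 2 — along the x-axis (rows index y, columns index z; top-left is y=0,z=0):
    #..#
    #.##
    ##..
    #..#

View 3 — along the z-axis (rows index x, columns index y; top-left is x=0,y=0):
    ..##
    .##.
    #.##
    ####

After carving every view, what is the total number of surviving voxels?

15 voxels

before carving: 64 voxels (4×4×4)
carve view 1 (along y, XZ-mask fill 10/16): 40 voxels remain
carve view 2 (along x, YZ-mask fill 9/16): 23 voxels remain
carve view 3 (along z, XY-mask fill 11/16): 15 voxels remain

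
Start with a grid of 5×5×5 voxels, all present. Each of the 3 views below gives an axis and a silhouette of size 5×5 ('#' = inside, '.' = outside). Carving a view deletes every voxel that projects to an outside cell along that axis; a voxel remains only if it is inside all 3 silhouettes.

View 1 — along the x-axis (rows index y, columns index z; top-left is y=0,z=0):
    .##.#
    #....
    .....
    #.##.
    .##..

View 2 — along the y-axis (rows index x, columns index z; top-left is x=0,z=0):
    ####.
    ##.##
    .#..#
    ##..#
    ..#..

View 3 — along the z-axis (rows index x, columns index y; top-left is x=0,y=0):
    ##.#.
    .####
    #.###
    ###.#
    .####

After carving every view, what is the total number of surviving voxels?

start: 5×5×5 = 125 voxels
[1] x-view keeps 9 columns → grid now 45
[2] y-view keeps 14 columns → grid now 25
[3] z-view keeps 19 columns → grid now 19

voxel count = 19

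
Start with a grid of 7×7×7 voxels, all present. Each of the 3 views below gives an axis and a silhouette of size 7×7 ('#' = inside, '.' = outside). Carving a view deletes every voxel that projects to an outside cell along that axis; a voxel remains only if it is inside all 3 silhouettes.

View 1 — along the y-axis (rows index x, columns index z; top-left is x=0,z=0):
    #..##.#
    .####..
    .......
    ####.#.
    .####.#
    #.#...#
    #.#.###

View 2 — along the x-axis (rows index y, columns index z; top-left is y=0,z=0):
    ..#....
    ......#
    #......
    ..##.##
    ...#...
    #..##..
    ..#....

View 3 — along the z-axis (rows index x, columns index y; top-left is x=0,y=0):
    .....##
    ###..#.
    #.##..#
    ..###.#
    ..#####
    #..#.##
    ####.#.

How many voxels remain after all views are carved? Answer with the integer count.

|visual hull| = 32

initial block: 7^3 = 343
  1. axis=1 (XZ plane), |mask|=26  ⇒  voxels=182
  2. axis=0 (YZ plane), |mask|=12  ⇒  voxels=49
  3. axis=2 (XY plane), |mask|=28  ⇒  voxels=32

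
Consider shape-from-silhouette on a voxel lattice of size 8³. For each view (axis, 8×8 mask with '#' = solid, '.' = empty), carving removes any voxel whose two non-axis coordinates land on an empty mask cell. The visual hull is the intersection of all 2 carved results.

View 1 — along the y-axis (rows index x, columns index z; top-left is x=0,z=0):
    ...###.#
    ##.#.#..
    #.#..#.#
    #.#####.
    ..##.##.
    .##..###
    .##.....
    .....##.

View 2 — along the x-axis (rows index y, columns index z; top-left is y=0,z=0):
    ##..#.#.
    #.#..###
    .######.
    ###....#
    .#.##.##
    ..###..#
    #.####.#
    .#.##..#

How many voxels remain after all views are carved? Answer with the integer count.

before carving: 512 voxels (8×8×8)
after view 1 [y-axis, 31 of 64 cells solid] → remaining = 248
after view 2 [x-axis, 38 of 64 cells solid] → remaining = 139

|visual hull| = 139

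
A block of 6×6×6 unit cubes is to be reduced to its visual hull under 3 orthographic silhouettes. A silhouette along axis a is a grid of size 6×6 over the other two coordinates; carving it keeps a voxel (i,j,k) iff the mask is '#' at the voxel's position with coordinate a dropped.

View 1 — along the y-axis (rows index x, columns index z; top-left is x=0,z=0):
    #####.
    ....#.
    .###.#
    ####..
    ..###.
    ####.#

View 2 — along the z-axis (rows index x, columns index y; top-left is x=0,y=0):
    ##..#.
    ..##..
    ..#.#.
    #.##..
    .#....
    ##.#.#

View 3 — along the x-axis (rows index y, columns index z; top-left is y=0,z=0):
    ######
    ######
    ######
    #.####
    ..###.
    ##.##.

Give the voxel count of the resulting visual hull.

52 voxels

initial block: 6^3 = 216
carve view 1 (along y, XZ-mask fill 22/36): 132 voxels remain
carve view 2 (along z, XY-mask fill 15/36): 60 voxels remain
carve view 3 (along x, YZ-mask fill 30/36): 52 voxels remain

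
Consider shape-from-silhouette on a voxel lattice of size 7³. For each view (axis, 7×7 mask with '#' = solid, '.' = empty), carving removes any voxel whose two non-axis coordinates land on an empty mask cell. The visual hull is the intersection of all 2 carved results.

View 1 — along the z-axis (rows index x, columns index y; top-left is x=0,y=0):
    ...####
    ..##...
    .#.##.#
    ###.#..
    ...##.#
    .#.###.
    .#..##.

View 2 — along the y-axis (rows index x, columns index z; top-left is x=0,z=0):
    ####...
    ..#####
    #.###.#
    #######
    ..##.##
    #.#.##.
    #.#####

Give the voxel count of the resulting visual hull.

|visual hull| = 120

full grid |V| = 343
  1. axis=2 (XY plane), |mask|=24  ⇒  voxels=168
  2. axis=1 (XZ plane), |mask|=35  ⇒  voxels=120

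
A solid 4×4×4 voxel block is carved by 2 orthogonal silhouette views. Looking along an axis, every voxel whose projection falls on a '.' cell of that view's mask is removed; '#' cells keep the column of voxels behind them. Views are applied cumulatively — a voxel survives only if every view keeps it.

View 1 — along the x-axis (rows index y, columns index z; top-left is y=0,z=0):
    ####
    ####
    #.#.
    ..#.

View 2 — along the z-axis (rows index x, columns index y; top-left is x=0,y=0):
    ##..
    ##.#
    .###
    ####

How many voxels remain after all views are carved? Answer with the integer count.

voxel count = 35

before carving: 64 voxels (4×4×4)
after view 1 [x-axis, 11 of 16 cells solid] → remaining = 44
after view 2 [z-axis, 12 of 16 cells solid] → remaining = 35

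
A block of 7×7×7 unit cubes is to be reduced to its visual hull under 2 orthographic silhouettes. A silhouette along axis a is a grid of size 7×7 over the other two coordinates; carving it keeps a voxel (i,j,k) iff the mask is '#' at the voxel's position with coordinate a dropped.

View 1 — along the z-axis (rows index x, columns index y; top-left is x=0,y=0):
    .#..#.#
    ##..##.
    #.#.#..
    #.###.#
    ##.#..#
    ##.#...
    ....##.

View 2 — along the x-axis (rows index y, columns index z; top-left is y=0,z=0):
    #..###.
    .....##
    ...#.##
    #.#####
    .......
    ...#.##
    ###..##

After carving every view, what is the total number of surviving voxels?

start: 7×7×7 = 343 voxels
after view 1 [z-axis, 24 of 49 cells solid] → remaining = 168
after view 2 [x-axis, 23 of 49 cells solid] → remaining = 73

73 voxels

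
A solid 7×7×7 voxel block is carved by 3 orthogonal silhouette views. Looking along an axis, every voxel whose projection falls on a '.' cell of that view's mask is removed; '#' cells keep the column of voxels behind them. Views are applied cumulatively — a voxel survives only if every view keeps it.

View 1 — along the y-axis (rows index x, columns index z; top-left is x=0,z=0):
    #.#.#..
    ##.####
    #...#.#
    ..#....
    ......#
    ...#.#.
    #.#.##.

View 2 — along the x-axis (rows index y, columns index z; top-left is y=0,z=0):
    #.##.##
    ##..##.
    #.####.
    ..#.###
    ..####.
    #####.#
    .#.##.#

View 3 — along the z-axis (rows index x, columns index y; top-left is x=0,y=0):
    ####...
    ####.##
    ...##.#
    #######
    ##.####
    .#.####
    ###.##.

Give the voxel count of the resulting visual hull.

start: 7×7×7 = 343 voxels
V1 y: intersect with XZ mask (20 set) -- 140 left
V2 x: intersect with YZ mask (32 set) -- 95 left
V3 z: intersect with XY mask (36 set) -- 69 left

voxel count = 69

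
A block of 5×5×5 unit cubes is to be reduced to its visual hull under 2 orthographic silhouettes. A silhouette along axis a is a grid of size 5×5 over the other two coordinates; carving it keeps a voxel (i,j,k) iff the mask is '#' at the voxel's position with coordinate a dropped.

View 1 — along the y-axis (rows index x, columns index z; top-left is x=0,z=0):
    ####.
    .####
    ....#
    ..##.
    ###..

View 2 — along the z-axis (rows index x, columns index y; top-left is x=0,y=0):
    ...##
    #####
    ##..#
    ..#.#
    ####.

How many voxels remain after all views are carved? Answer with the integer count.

remaining voxels: 47

before carving: 125 voxels (5×5×5)
V1 y: intersect with XZ mask (14 set) -- 70 left
V2 z: intersect with XY mask (16 set) -- 47 left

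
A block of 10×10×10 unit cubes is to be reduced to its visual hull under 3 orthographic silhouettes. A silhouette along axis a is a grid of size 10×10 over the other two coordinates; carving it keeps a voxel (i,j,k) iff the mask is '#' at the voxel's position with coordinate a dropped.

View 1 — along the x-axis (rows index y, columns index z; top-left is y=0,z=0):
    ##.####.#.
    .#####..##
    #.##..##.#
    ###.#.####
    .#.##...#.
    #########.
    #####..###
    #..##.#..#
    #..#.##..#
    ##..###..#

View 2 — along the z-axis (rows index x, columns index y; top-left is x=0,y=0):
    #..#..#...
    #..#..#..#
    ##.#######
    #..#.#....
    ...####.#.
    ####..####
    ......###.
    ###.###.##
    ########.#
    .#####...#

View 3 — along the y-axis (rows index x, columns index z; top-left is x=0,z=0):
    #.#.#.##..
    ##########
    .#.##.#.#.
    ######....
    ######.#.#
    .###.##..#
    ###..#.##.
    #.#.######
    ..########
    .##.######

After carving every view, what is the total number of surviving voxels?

|visual hull| = 274

start: 10×10×10 = 1000 voxels
V1 x: intersect with YZ mask (65 set) -- 650 left
V2 z: intersect with XY mask (58 set) -- 391 left
V3 y: intersect with XZ mask (70 set) -- 274 left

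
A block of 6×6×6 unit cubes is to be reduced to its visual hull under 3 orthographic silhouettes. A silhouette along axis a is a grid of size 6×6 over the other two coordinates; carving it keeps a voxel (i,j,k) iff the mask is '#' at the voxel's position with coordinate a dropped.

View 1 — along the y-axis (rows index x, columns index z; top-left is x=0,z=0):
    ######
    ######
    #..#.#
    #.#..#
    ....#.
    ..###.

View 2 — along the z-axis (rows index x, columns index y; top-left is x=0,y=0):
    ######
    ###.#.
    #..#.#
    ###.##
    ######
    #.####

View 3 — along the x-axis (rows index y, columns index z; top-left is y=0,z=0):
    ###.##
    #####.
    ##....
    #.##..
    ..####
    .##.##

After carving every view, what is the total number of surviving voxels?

initial block: 6^3 = 216
[1] y-view keeps 22 columns → grid now 132
[2] z-view keeps 29 columns → grid now 105
[3] x-view keeps 23 columns → grid now 67

voxel count = 67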